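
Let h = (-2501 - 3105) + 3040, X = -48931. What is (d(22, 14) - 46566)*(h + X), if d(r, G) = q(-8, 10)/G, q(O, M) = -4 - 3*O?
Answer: 16785550144/7 ≈ 2.3979e+9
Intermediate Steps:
d(r, G) = 20/G (d(r, G) = (-4 - 3*(-8))/G = (-4 + 24)/G = 20/G)
h = -2566 (h = -5606 + 3040 = -2566)
(d(22, 14) - 46566)*(h + X) = (20/14 - 46566)*(-2566 - 48931) = (20*(1/14) - 46566)*(-51497) = (10/7 - 46566)*(-51497) = -325952/7*(-51497) = 16785550144/7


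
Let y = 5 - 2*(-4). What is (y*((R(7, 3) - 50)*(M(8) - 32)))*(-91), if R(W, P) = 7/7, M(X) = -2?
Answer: -1970878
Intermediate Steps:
R(W, P) = 1 (R(W, P) = 7*(1/7) = 1)
y = 13 (y = 5 + 8 = 13)
(y*((R(7, 3) - 50)*(M(8) - 32)))*(-91) = (13*((1 - 50)*(-2 - 32)))*(-91) = (13*(-49*(-34)))*(-91) = (13*1666)*(-91) = 21658*(-91) = -1970878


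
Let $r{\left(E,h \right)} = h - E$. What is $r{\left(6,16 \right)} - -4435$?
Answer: $4445$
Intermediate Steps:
$r{\left(6,16 \right)} - -4435 = \left(16 - 6\right) - -4435 = \left(16 - 6\right) + 4435 = 10 + 4435 = 4445$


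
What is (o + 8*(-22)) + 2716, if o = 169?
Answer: 2709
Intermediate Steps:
(o + 8*(-22)) + 2716 = (169 + 8*(-22)) + 2716 = (169 - 176) + 2716 = -7 + 2716 = 2709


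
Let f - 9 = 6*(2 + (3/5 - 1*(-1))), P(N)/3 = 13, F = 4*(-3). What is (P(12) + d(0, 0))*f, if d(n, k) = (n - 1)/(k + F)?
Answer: 23919/20 ≈ 1195.9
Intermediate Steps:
F = -12
P(N) = 39 (P(N) = 3*13 = 39)
f = 153/5 (f = 9 + 6*(2 + (3/5 - 1*(-1))) = 9 + 6*(2 + (3*(⅕) + 1)) = 9 + 6*(2 + (⅗ + 1)) = 9 + 6*(2 + 8/5) = 9 + 6*(18/5) = 9 + 108/5 = 153/5 ≈ 30.600)
d(n, k) = (-1 + n)/(-12 + k) (d(n, k) = (n - 1)/(k - 12) = (-1 + n)/(-12 + k))
(P(12) + d(0, 0))*f = (39 + (-1 + 0)/(-12 + 0))*(153/5) = (39 - 1/(-12))*(153/5) = (39 - 1/12*(-1))*(153/5) = (39 + 1/12)*(153/5) = (469/12)*(153/5) = 23919/20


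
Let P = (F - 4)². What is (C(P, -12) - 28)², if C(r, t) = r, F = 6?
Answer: 576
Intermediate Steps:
P = 4 (P = (6 - 4)² = 2² = 4)
(C(P, -12) - 28)² = (4 - 28)² = (-24)² = 576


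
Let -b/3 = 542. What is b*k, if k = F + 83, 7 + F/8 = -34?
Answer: 398370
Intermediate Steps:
F = -328 (F = -56 + 8*(-34) = -56 - 272 = -328)
k = -245 (k = -328 + 83 = -245)
b = -1626 (b = -3*542 = -1626)
b*k = -1626*(-245) = 398370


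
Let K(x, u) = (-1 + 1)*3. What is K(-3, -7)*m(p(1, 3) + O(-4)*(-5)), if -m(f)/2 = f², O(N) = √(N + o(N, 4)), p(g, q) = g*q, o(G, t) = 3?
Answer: 0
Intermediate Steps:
K(x, u) = 0 (K(x, u) = 0*3 = 0)
O(N) = √(3 + N) (O(N) = √(N + 3) = √(3 + N))
m(f) = -2*f²
K(-3, -7)*m(p(1, 3) + O(-4)*(-5)) = 0*(-2*(1*3 + √(3 - 4)*(-5))²) = 0*(-2*(3 + √(-1)*(-5))²) = 0*(-2*(3 + I*(-5))²) = 0*(-2*(3 - 5*I)²) = 0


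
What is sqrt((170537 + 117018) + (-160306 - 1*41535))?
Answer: sqrt(85714) ≈ 292.77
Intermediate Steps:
sqrt((170537 + 117018) + (-160306 - 1*41535)) = sqrt(287555 + (-160306 - 41535)) = sqrt(287555 - 201841) = sqrt(85714)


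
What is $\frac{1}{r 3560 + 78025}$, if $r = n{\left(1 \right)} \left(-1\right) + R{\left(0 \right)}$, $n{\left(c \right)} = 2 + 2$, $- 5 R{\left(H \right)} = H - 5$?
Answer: $\frac{1}{67345} \approx 1.4849 \cdot 10^{-5}$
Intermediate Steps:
$R{\left(H \right)} = 1 - \frac{H}{5}$ ($R{\left(H \right)} = - \frac{H - 5}{5} = - \frac{-5 + H}{5} = 1 - \frac{H}{5}$)
$n{\left(c \right)} = 4$
$r = -3$ ($r = 4 \left(-1\right) + \left(1 - 0\right) = -4 + \left(1 + 0\right) = -4 + 1 = -3$)
$\frac{1}{r 3560 + 78025} = \frac{1}{\left(-3\right) 3560 + 78025} = \frac{1}{-10680 + 78025} = \frac{1}{67345}$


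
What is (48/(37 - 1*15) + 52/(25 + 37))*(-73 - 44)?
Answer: -120510/341 ≈ -353.40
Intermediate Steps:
(48/(37 - 1*15) + 52/(25 + 37))*(-73 - 44) = (48/(37 - 15) + 52/62)*(-117) = (48/22 + 52*(1/62))*(-117) = (48*(1/22) + 26/31)*(-117) = (24/11 + 26/31)*(-117) = (1030/341)*(-117) = -120510/341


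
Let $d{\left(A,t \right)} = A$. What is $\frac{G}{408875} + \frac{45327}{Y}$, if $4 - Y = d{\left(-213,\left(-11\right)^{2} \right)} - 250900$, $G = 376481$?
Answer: $\frac{113073856402}{102675463375} \approx 1.1013$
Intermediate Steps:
$Y = 251117$ ($Y = 4 - \left(-213 - 250900\right) = 4 - -251113 = 4 + 251113 = 251117$)
$\frac{G}{408875} + \frac{45327}{Y} = \frac{376481}{408875} + \frac{45327}{251117} = \frac{113073856402}{102675463375}$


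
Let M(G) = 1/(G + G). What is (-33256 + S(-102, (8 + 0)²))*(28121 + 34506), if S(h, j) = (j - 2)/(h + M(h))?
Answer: -43340185667504/20809 ≈ -2.0828e+9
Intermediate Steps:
M(G) = 1/(2*G)
S(h, j) = (-2 + j)/(h + 1/(2*h)) (S(h, j) = (j - 2)/(h + 1/(2*h)) = (-2 + j)/(h + 1/(2*h)))
(-33256 + S(-102, (8 + 0)²))*(28121 + 34506) = (-33256 + 2*(-102)*(-2 + (8 + 0)²)/(1 + 2*(-102)²))*(28121 + 34506) = (-33256 + 2*(-102)*(-2 + 8²)/(1 + 2*10404))*62627 = (-33256 + 2*(-102)*(-2 + 64)/(1 + 20808))*62627 = (-33256 + 2*(-102)*62/20809)*62627 = (-33256 + 2*(-102)*(1/20809)*62)*62627 = (-33256 - 12648/20809)*62627 = -692036752/20809*62627 = -43340185667504/20809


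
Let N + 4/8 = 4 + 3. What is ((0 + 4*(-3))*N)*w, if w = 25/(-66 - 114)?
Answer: 65/6 ≈ 10.833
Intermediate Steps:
N = 13/2 (N = -1/2 + (4 + 3) = -1/2 + 7 = 13/2 ≈ 6.5000)
w = -5/36 (w = 25/(-180) = 25*(-1/180) = -5/36 ≈ -0.13889)
((0 + 4*(-3))*N)*w = ((0 + 4*(-3))*(13/2))*(-5/36) = ((0 - 12)*(13/2))*(-5/36) = -12*13/2*(-5/36) = -78*(-5/36) = 65/6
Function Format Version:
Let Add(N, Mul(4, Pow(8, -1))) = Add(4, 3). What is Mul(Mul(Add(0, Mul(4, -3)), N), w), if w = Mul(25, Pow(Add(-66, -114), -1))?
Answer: Rational(65, 6) ≈ 10.833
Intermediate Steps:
N = Rational(13, 2) (N = Add(Rational(-1, 2), Add(4, 3)) = Add(Rational(-1, 2), 7) = Rational(13, 2) ≈ 6.5000)
w = Rational(-5, 36) (w = Mul(25, Pow(-180, -1)) = Mul(25, Rational(-1, 180)) = Rational(-5, 36) ≈ -0.13889)
Mul(Mul(Add(0, Mul(4, -3)), N), w) = Mul(Mul(Add(0, Mul(4, -3)), Rational(13, 2)), Rational(-5, 36)) = Mul(Mul(Add(0, -12), Rational(13, 2)), Rational(-5, 36)) = Mul(Mul(-12, Rational(13, 2)), Rational(-5, 36)) = Mul(-78, Rational(-5, 36)) = Rational(65, 6)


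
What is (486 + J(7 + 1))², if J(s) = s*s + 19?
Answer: 323761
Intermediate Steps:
J(s) = 19 + s² (J(s) = s² + 19 = 19 + s²)
(486 + J(7 + 1))² = (486 + (19 + (7 + 1)²))² = (486 + (19 + 8²))² = (486 + (19 + 64))² = (486 + 83)² = 569² = 323761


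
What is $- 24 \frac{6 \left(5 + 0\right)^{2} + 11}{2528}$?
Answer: $- \frac{483}{316} \approx -1.5285$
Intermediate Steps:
$- 24 \frac{6 \left(5 + 0\right)^{2} + 11}{2528} = - 24 \left(6 \cdot 5^{2} + 11\right) \frac{1}{2528} = - 24 \left(6 \cdot 25 + 11\right) \frac{1}{2528} = - 24 \left(150 + 11\right) \frac{1}{2528} = - 24 \cdot 161 \cdot \frac{1}{2528} = \left(-24\right) \frac{161}{2528} = - \frac{483}{316}$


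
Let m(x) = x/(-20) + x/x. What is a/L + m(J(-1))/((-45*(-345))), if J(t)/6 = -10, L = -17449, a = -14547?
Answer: 225911971/270895725 ≈ 0.83394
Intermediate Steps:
J(t) = -60 (J(t) = 6*(-10) = -60)
m(x) = 1 - x/20 (m(x) = x*(-1/20) + 1 = -x/20 + 1 = 1 - x/20)
a/L + m(J(-1))/((-45*(-345))) = -14547/(-17449) + (1 - 1/20*(-60))/((-45*(-345))) = -14547*(-1/17449) + (1 + 3)/15525 = 14547/17449 + 4*(1/15525) = 14547/17449 + 4/15525 = 225911971/270895725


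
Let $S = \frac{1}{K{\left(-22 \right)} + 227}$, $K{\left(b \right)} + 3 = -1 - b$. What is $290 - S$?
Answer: $\frac{71049}{245} \approx 290.0$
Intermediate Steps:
$K{\left(b \right)} = -4 - b$ ($K{\left(b \right)} = -3 - \left(1 + b\right) = -4 - b$)
$S = \frac{1}{245}$ ($S = \frac{1}{\left(-4 - -22\right) + 227} = \frac{1}{\left(-4 + 22\right) + 227} = \frac{1}{18 + 227} = \frac{1}{245} \approx 0.0040816$)
$290 - S = 290 - \frac{1}{245} = \frac{71049}{245}$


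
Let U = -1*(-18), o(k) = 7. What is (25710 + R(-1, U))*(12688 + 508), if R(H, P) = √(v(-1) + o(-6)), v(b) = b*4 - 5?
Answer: 339269160 + 13196*I*√2 ≈ 3.3927e+8 + 18662.0*I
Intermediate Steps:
v(b) = -5 + 4*b (v(b) = 4*b - 5 = -5 + 4*b)
U = 18
R(H, P) = I*√2 (R(H, P) = √((-5 + 4*(-1)) + 7) = √((-5 - 4) + 7) = √(-9 + 7) = √(-2) = I*√2)
(25710 + R(-1, U))*(12688 + 508) = (25710 + I*√2)*(12688 + 508) = (25710 + I*√2)*13196 = 339269160 + 13196*I*√2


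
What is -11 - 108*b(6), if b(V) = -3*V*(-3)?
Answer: -5843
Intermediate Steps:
b(V) = 9*V
-11 - 108*b(6) = -11 - 972*6 = -11 - 108*54 = -11 - 5832 = -5843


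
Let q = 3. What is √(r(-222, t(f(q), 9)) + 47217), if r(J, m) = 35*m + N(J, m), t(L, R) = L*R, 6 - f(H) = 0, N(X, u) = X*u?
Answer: √37119 ≈ 192.66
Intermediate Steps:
f(H) = 6 (f(H) = 6 - 1*0 = 6 + 0 = 6)
r(J, m) = 35*m + J*m
√(r(-222, t(f(q), 9)) + 47217) = √((6*9)*(35 - 222) + 47217) = √(54*(-187) + 47217) = √(-10098 + 47217) = √37119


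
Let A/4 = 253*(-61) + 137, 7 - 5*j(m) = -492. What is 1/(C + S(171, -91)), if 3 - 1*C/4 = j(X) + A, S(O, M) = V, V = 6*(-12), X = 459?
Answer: 5/1221384 ≈ 4.0937e-6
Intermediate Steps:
j(m) = 499/5 (j(m) = 7/5 - 1/5*(-492) = 7/5 + 492/5 = 499/5)
A = -61184 (A = 4*(253*(-61) + 137) = 4*(-15433 + 137) = 4*(-15296) = -61184)
V = -72
S(O, M) = -72
C = 1221744/5 (C = 12 - 4*(499/5 - 61184) = 12 - 4*(-305421/5) = 12 + 1221684/5 = 1221744/5 ≈ 2.4435e+5)
1/(C + S(171, -91)) = 1/(1221744/5 - 72) = 1/(1221384/5) = 5/1221384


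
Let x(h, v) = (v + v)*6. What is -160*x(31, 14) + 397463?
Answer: 370583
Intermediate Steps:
x(h, v) = 12*v (x(h, v) = (2*v)*6 = 12*v)
-160*x(31, 14) + 397463 = -1920*14 + 397463 = -160*168 + 397463 = -26880 + 397463 = 370583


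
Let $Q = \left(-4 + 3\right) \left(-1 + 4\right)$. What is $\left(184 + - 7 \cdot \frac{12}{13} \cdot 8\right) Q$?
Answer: $- \frac{5160}{13} \approx -396.92$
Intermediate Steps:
$Q = -3$ ($Q = \left(-1\right) 3 = -3$)
$\left(184 + - 7 \cdot \frac{12}{13} \cdot 8\right) Q = \left(184 + - 7 \cdot \frac{12}{13} \cdot 8\right) \left(-3\right) = \left(184 + - 7 \cdot 12 \cdot \frac{1}{13} \cdot 8\right) \left(-3\right) = \left(184 + \left(-7\right) \frac{12}{13} \cdot 8\right) \left(-3\right) = \left(184 - \frac{672}{13}\right) \left(-3\right) = \frac{1720}{13} \left(-3\right) = - \frac{5160}{13}$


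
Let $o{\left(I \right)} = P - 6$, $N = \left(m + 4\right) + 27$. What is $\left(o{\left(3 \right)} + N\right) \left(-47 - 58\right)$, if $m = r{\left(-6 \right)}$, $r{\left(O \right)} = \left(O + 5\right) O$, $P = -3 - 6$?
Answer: $-2310$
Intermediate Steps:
$P = -9$ ($P = -3 - 6 = -9$)
$r{\left(O \right)} = O \left(5 + O\right)$ ($r{\left(O \right)} = \left(5 + O\right) O = O \left(5 + O\right)$)
$m = 6$ ($m = - 6 \left(5 - 6\right) = \left(-6\right) \left(-1\right) = 6$)
$N = 37$ ($N = \left(6 + 4\right) + 27 = 10 + 27 = 37$)
$o{\left(I \right)} = -15$ ($o{\left(I \right)} = -9 - 6 = -15$)
$\left(o{\left(3 \right)} + N\right) \left(-47 - 58\right) = \left(-15 + 37\right) \left(-47 - 58\right) = 22 \left(-105\right) = -2310$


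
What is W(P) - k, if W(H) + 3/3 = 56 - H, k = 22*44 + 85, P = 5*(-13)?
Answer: -933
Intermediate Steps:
P = -65
k = 1053 (k = 968 + 85 = 1053)
W(H) = 55 - H (W(H) = -1 + (56 - H) = 55 - H)
W(P) - k = (55 - 1*(-65)) - 1*1053 = (55 + 65) - 1053 = 120 - 1053 = -933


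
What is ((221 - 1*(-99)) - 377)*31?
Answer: -1767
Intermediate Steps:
((221 - 1*(-99)) - 377)*31 = ((221 + 99) - 377)*31 = (320 - 377)*31 = -57*31 = -1767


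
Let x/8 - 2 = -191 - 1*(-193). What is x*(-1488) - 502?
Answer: -48118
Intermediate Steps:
x = 32 (x = 16 + 8*(-191 - 1*(-193)) = 16 + 8*(-191 + 193) = 16 + 8*2 = 16 + 16 = 32)
x*(-1488) - 502 = 32*(-1488) - 502 = -47616 - 502 = -48118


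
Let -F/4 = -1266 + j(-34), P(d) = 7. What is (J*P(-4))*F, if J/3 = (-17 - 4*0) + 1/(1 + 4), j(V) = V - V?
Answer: -8932896/5 ≈ -1.7866e+6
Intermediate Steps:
j(V) = 0
J = -252/5 (J = 3*((-17 - 4*0) + 1/(1 + 4)) = 3*((-17 + 0) + 1/5) = 3*(-17 + ⅕) = 3*(-84/5) = -252/5 ≈ -50.400)
F = 5064 (F = -4*(-1266 + 0) = -4*(-1266) = 5064)
(J*P(-4))*F = -252/5*7*5064 = -1764/5*5064 = -8932896/5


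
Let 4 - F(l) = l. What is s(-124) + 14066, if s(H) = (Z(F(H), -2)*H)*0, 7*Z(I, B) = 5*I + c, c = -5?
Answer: 14066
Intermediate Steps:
F(l) = 4 - l
Z(I, B) = -5/7 + 5*I/7 (Z(I, B) = (5*I - 5)/7 = (-5 + 5*I)/7 = -5/7 + 5*I/7)
s(H) = 0 (s(H) = ((-5/7 + 5*(4 - H)/7)*H)*0 = ((-5/7 + (20/7 - 5*H/7))*H)*0 = ((15/7 - 5*H/7)*H)*0 = (H*(15/7 - 5*H/7))*0 = 0)
s(-124) + 14066 = 0 + 14066 = 14066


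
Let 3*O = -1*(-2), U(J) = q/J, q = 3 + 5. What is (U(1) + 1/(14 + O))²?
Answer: 126025/1936 ≈ 65.096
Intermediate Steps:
q = 8
U(J) = 8/J
O = ⅔ (O = (-1*(-2))/3 = (⅓)*2 = ⅔ ≈ 0.66667)
(U(1) + 1/(14 + O))² = (8/1 + 1/(14 + ⅔))² = (8*1 + 1/(44/3))² = (8 + 3/44)² = (355/44)² = 126025/1936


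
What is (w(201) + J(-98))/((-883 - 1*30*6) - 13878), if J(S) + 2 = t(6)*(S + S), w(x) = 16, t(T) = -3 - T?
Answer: -1778/14941 ≈ -0.11900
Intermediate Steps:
J(S) = -2 - 18*S (J(S) = -2 + (-3 - 1*6)*(S + S) = -2 + (-3 - 6)*(2*S) = -2 - 18*S)
(w(201) + J(-98))/((-883 - 1*30*6) - 13878) = (16 + (-2 - 18*(-98)))/((-883 - 1*30*6) - 13878) = (16 + (-2 + 1764))/((-883 - 30*6) - 13878) = (16 + 1762)/((-883 - 1*180) - 13878) = 1778/((-883 - 180) - 13878) = 1778/(-1063 - 13878) = 1778/(-14941) = 1778*(-1/14941) = -1778/14941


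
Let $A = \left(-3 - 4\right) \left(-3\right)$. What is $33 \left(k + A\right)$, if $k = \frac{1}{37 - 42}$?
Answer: $\frac{3432}{5} \approx 686.4$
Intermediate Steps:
$k = - \frac{1}{5}$ ($k = \frac{1}{-5} = - \frac{1}{5} \approx -0.2$)
$A = 21$ ($A = \left(-7\right) \left(-3\right) = 21$)
$33 \left(k + A\right) = 33 \left(- \frac{1}{5} + 21\right) = 33 \cdot \frac{104}{5} = \frac{3432}{5}$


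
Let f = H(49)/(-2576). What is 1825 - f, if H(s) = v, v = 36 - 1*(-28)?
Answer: 293829/161 ≈ 1825.0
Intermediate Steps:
v = 64 (v = 36 + 28 = 64)
H(s) = 64
f = -4/161 (f = 64/(-2576) = 64*(-1/2576) = -4/161 ≈ -0.024845)
1825 - f = 1825 - 1*(-4/161) = 1825 + 4/161 = 293829/161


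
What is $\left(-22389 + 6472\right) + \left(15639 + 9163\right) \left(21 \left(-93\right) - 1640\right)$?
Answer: $-89129503$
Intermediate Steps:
$\left(-22389 + 6472\right) + \left(15639 + 9163\right) \left(21 \left(-93\right) - 1640\right) = -15917 + 24802 \left(-1953 - 1640\right) = -15917 + 24802 \left(-3593\right) = -15917 - 89113586 = -89129503$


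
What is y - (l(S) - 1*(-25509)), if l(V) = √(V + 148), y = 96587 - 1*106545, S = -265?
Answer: -35467 - 3*I*√13 ≈ -35467.0 - 10.817*I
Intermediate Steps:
y = -9958 (y = 96587 - 106545 = -9958)
l(V) = √(148 + V)
y - (l(S) - 1*(-25509)) = -9958 - (√(148 - 265) - 1*(-25509)) = -9958 - (√(-117) + 25509) = -9958 - (3*I*√13 + 25509) = -9958 - (25509 + 3*I*√13) = -9958 + (-25509 - 3*I*√13) = -35467 - 3*I*√13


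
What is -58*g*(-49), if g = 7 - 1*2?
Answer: 14210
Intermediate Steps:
g = 5 (g = 7 - 2 = 5)
-58*g*(-49) = -58*5*(-49) = -290*(-49) = 14210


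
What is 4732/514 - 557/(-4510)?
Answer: 10813809/1159070 ≈ 9.3297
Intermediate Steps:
4732/514 - 557/(-4510) = 4732*(1/514) - 557*(-1/4510) = 2366/257 + 557/4510 = 10813809/1159070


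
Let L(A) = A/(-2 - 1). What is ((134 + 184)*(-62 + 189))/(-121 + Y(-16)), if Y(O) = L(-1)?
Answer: -60579/181 ≈ -334.69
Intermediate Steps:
L(A) = -A/3 (L(A) = A/(-3) = A*(-⅓) = -A/3)
Y(O) = ⅓ (Y(O) = -⅓*(-1) = ⅓)
((134 + 184)*(-62 + 189))/(-121 + Y(-16)) = ((134 + 184)*(-62 + 189))/(-121 + ⅓) = (318*127)/(-362/3) = 40386*(-3/362) = -60579/181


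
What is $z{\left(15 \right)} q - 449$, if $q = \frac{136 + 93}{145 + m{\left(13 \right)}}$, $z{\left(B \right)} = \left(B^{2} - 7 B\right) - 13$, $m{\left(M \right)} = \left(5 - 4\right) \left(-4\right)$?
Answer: $- \frac{38806}{141} \approx -275.22$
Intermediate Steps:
$m{\left(M \right)} = -4$ ($m{\left(M \right)} = 1 \left(-4\right) = -4$)
$z{\left(B \right)} = -13 + B^{2} - 7 B$
$q = \frac{229}{141}$ ($q = \frac{136 + 93}{145 - 4} = \frac{229}{141} \approx 1.6241$)
$z{\left(15 \right)} q - 449 = \left(-13 + 15^{2} - 105\right) \frac{229}{141} - 449 = \left(-13 + 225 - 105\right) \frac{229}{141} - 449 = 107 \cdot \frac{229}{141} - 449 = \frac{24503}{141} - 449 = - \frac{38806}{141}$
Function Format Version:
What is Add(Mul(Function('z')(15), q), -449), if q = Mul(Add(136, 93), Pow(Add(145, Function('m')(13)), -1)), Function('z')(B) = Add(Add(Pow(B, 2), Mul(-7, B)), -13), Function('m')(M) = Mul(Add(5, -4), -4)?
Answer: Rational(-38806, 141) ≈ -275.22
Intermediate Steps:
Function('m')(M) = -4 (Function('m')(M) = Mul(1, -4) = -4)
Function('z')(B) = Add(-13, Pow(B, 2), Mul(-7, B))
q = Rational(229, 141) (q = Mul(Add(136, 93), Pow(Add(145, -4), -1)) = Mul(229, Pow(141, -1)) = Mul(229, Rational(1, 141)) = Rational(229, 141) ≈ 1.6241)
Add(Mul(Function('z')(15), q), -449) = Add(Mul(Add(-13, Pow(15, 2), Mul(-7, 15)), Rational(229, 141)), -449) = Add(Mul(Add(-13, 225, -105), Rational(229, 141)), -449) = Add(Mul(107, Rational(229, 141)), -449) = Add(Rational(24503, 141), -449) = Rational(-38806, 141)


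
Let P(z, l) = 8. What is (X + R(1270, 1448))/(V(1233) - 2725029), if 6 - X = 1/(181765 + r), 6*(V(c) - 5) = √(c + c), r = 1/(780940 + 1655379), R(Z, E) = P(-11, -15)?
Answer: -13735279396913328/2673498622249553375399 - 413314859079*√274/438453774048926753565436 ≈ -5.1376e-6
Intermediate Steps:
R(Z, E) = 8
r = 1/2436319 ≈ 4.1046e-7
V(c) = 5 + √2*√c/6 (V(c) = 5 + √(c + c)/6 = 5 + √(2*c)/6 = 5 + (√2*√c)/6 = 5 + √2*√c/6)
X = 2657022701897/442837523036 (X = 6 - 1/(181765 + 1/2436319) = 6 - 1/442837523036/2436319 = 6 - 1*2436319/442837523036 = 6 - 2436319/442837523036 = 2657022701897/442837523036 ≈ 6.0000)
(X + R(1270, 1448))/(V(1233) - 2725029) = (2657022701897/442837523036 + 8)/((5 + √2*√1233/6) - 2725029) = 6199722886185/(442837523036*((5 + √2*(3*√137)/6) - 2725029)) = 6199722886185/(442837523036*((5 + √274/2) - 2725029)) = 6199722886185/(442837523036*(-2725024 + √274/2))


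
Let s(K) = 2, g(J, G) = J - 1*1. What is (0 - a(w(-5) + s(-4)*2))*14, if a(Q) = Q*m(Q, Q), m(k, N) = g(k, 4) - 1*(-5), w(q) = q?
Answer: 42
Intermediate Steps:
g(J, G) = -1 + J (g(J, G) = J - 1 = -1 + J)
m(k, N) = 4 + k (m(k, N) = (-1 + k) - 1*(-5) = (-1 + k) + 5 = 4 + k)
a(Q) = Q*(4 + Q)
(0 - a(w(-5) + s(-4)*2))*14 = (0 - (-5 + 2*2)*(4 + (-5 + 2*2)))*14 = (0 - (-5 + 4)*(4 + (-5 + 4)))*14 = (0 - (-1)*(4 - 1))*14 = (0 - (-1)*3)*14 = (0 - 1*(-3))*14 = (0 + 3)*14 = 3*14 = 42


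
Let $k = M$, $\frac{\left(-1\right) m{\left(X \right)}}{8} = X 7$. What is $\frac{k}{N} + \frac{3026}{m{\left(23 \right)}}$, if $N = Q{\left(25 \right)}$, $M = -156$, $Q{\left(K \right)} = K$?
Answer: $- \frac{138289}{16100} \approx -8.5894$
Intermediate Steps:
$m{\left(X \right)} = - 56 X$ ($m{\left(X \right)} = - 8 X 7 = - 8 \cdot 7 X = - 56 X$)
$N = 25$
$k = -156$
$\frac{k}{N} + \frac{3026}{m{\left(23 \right)}} = - \frac{156}{25} + \frac{3026}{\left(-56\right) 23} = \left(-156\right) \frac{1}{25} + \frac{3026}{-1288} = - \frac{156}{25} + 3026 \left(- \frac{1}{1288}\right) = - \frac{156}{25} - \frac{1513}{644} = - \frac{138289}{16100}$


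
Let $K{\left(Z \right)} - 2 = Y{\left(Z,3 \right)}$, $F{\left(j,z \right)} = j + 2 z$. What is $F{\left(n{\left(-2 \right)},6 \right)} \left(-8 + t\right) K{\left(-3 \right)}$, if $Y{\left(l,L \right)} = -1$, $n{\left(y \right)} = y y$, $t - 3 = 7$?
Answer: $32$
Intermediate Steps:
$t = 10$ ($t = 3 + 7 = 10$)
$n{\left(y \right)} = y^{2}$
$K{\left(Z \right)} = 1$ ($K{\left(Z \right)} = 2 - 1 = 1$)
$F{\left(n{\left(-2 \right)},6 \right)} \left(-8 + t\right) K{\left(-3 \right)} = \left(\left(-2\right)^{2} + 2 \cdot 6\right) \left(-8 + 10\right) 1 = \left(4 + 12\right) 2 \cdot 1 = 16 \cdot 2 \cdot 1 = 32 \cdot 1 = 32$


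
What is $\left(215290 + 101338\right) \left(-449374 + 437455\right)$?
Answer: $-3773889132$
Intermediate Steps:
$\left(215290 + 101338\right) \left(-449374 + 437455\right) = 316628 \left(-11919\right) = -3773889132$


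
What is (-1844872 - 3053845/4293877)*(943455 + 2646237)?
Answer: -28436306974091712588/4293877 ≈ -6.6225e+12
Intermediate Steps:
(-1844872 - 3053845/4293877)*(943455 + 2646237) = (-1844872 - 3053845*1/4293877)*3589692 = (-1844872 - 3053845/4293877)*3589692 = -7921656502589/4293877*3589692 = -28436306974091712588/4293877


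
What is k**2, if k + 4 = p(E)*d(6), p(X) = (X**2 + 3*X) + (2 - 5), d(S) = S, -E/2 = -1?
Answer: 1444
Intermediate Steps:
E = 2 (E = -2*(-1) = 2)
p(X) = -3 + X**2 + 3*X (p(X) = (X**2 + 3*X) - 3 = -3 + X**2 + 3*X)
k = 38 (k = -4 + (-3 + 2**2 + 3*2)*6 = -4 + (-3 + 4 + 6)*6 = -4 + 7*6 = -4 + 42 = 38)
k**2 = 38**2 = 1444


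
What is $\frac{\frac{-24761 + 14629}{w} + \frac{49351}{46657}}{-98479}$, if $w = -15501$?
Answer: $- \frac{1237718575}{71222982631203} \approx -1.7378 \cdot 10^{-5}$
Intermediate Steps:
$\frac{\frac{-24761 + 14629}{w} + \frac{49351}{46657}}{-98479} = \frac{\frac{-24761 + 14629}{-15501} + \frac{49351}{46657}}{-98479} = \left(\left(-10132\right) \left(- \frac{1}{15501}\right) + 49351 \cdot \frac{1}{46657}\right) \left(- \frac{1}{98479}\right) = \left(\frac{10132}{15501} + \frac{49351}{46657}\right) \left(- \frac{1}{98479}\right) = \frac{1237718575}{723230157} \left(- \frac{1}{98479}\right) = - \frac{1237718575}{71222982631203}$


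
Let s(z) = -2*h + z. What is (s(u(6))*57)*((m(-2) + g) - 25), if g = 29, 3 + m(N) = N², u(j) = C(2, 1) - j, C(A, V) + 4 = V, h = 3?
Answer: -4275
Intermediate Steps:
C(A, V) = -4 + V
u(j) = -3 - j (u(j) = (-4 + 1) - j = -3 - j)
m(N) = -3 + N²
s(z) = -6 + z (s(z) = -2*3 + z = -6 + z)
(s(u(6))*57)*((m(-2) + g) - 25) = ((-6 + (-3 - 1*6))*57)*(((-3 + (-2)²) + 29) - 25) = ((-6 + (-3 - 6))*57)*(((-3 + 4) + 29) - 25) = ((-6 - 9)*57)*((1 + 29) - 25) = (-15*57)*(30 - 25) = -855*5 = -4275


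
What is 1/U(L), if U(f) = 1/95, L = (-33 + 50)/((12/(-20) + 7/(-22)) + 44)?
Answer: 95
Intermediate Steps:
L = 1870/4739 (L = 17/((12*(-1/20) + 7*(-1/22)) + 44) = 17/((-⅗ - 7/22) + 44) = 17/(-101/110 + 44) = 17/(4739/110) = 17*(110/4739) = 1870/4739 ≈ 0.39460)
U(f) = 1/95
1/U(L) = 1/(1/95) = 95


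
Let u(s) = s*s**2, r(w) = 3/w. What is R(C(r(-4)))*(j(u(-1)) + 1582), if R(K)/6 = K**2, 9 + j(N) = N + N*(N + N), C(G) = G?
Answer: 21249/4 ≈ 5312.3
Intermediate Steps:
u(s) = s**3
j(N) = -9 + N + 2*N**2 (j(N) = -9 + (N + N*(N + N)) = -9 + (N + N*(2*N)) = -9 + (N + 2*N**2) = -9 + N + 2*N**2)
R(K) = 6*K**2
R(C(r(-4)))*(j(u(-1)) + 1582) = (6*(3/(-4))**2)*((-9 + (-1)**3 + 2*((-1)**3)**2) + 1582) = (6*(3*(-1/4))**2)*((-9 - 1 + 2*(-1)**2) + 1582) = (6*(-3/4)**2)*((-9 - 1 + 2*1) + 1582) = (6*(9/16))*((-9 - 1 + 2) + 1582) = 27*(-8 + 1582)/8 = (27/8)*1574 = 21249/4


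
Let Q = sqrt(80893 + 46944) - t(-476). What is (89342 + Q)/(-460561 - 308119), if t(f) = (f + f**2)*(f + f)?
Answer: -107668271/384340 - sqrt(127837)/768680 ≈ -280.14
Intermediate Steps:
t(f) = 2*f*(f + f**2) (t(f) = (f + f**2)*(2*f) = 2*f*(f + f**2))
Q = 215247200 + sqrt(127837) (Q = sqrt(80893 + 46944) - 2*(-476)**2*(1 - 476) = sqrt(127837) - 2*226576*(-475) = sqrt(127837) - 1*(-215247200) = sqrt(127837) + 215247200 = 215247200 + sqrt(127837) ≈ 2.1525e+8)
(89342 + Q)/(-460561 - 308119) = (89342 + (215247200 + sqrt(127837)))/(-460561 - 308119) = (215336542 + sqrt(127837))/(-768680) = (215336542 + sqrt(127837))*(-1/768680) = -107668271/384340 - sqrt(127837)/768680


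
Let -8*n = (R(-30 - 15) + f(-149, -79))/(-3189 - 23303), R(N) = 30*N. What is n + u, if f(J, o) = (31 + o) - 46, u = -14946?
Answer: -791899225/52984 ≈ -14946.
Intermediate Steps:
f(J, o) = -15 + o
n = -361/52984 (n = -(30*(-30 - 15) + (-15 - 79))/(8*(-3189 - 23303)) = -(30*(-45) - 94)/(8*(-26492)) = -(-1350 - 94)*(-1)/(8*26492) = -(-361)*(-1)/(2*26492) = -⅛*361/6623 = -361/52984 ≈ -0.0068134)
n + u = -361/52984 - 14946 = -791899225/52984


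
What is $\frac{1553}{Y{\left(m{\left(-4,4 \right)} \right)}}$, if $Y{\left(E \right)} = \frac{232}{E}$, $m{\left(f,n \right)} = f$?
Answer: $- \frac{1553}{58} \approx -26.776$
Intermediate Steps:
$\frac{1553}{Y{\left(m{\left(-4,4 \right)} \right)}} = \frac{1553}{232 \frac{1}{-4}} = \frac{1553}{232 \left(- \frac{1}{4}\right)} = \frac{1553}{-58} = 1553 \left(- \frac{1}{58}\right) = - \frac{1553}{58}$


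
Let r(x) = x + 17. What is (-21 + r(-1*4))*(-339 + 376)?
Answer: -296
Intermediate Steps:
r(x) = 17 + x
(-21 + r(-1*4))*(-339 + 376) = (-21 + (17 - 1*4))*(-339 + 376) = (-21 + (17 - 4))*37 = (-21 + 13)*37 = -8*37 = -296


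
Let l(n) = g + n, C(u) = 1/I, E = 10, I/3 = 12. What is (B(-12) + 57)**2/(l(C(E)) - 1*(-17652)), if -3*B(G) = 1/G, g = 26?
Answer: 4214809/22910724 ≈ 0.18397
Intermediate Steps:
B(G) = -1/(3*G)
I = 36 (I = 3*12 = 36)
C(u) = 1/36
l(n) = 26 + n
(B(-12) + 57)**2/(l(C(E)) - 1*(-17652)) = (-1/3/(-12) + 57)**2/((26 + 1/36) - 1*(-17652)) = (-1/3*(-1/12) + 57)**2/(937/36 + 17652) = (1/36 + 57)**2/(636409/36) = (2053/36)**2*(36/636409) = (4214809/1296)*(36/636409) = 4214809/22910724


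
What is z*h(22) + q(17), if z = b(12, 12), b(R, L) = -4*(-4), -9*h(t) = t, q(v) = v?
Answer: -199/9 ≈ -22.111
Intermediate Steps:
h(t) = -t/9
b(R, L) = 16
z = 16
z*h(22) + q(17) = 16*(-⅑*22) + 17 = 16*(-22/9) + 17 = -352/9 + 17 = -199/9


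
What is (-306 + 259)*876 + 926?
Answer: -40246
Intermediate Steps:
(-306 + 259)*876 + 926 = -47*876 + 926 = -41172 + 926 = -40246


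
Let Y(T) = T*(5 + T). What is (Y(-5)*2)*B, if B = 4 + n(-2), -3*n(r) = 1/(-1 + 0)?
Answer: 0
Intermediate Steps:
n(r) = 1/3 (n(r) = -1/(3*(-1 + 0)) = -1/3/(-1) = -1/3*(-1) = 1/3)
B = 13/3 (B = 4 + 1/3 = 13/3 ≈ 4.3333)
(Y(-5)*2)*B = (-5*(5 - 5)*2)*(13/3) = (-5*0*2)*(13/3) = (0*2)*(13/3) = 0*(13/3) = 0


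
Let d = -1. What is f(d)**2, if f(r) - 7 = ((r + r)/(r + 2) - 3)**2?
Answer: 1024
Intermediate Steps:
f(r) = 7 + (-3 + 2*r/(2 + r))**2 (f(r) = 7 + ((r + r)/(r + 2) - 3)**2 = 7 + ((2*r)/(2 + r) - 3)**2 = 7 + (2*r/(2 + r) - 3)**2 = 7 + (-3 + 2*r/(2 + r))**2)
f(d)**2 = (7 + (6 - 1)**2/(2 - 1)**2)**2 = (7 + 5**2/1**2)**2 = (7 + 1*25)**2 = (7 + 25)**2 = 32**2 = 1024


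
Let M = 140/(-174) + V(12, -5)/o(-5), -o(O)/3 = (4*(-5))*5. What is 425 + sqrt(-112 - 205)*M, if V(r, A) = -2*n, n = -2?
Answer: 425 - 1721*I*sqrt(317)/2175 ≈ 425.0 - 14.088*I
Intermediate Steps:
V(r, A) = 4 (V(r, A) = -2*(-2) = 4)
o(O) = 300 (o(O) = -3*4*(-5)*5 = -(-60)*5 = -3*(-100) = 300)
M = -1721/2175 (M = 140/(-174) + 4/300 = 140*(-1/174) + 4*(1/300) = -70/87 + 1/75 = -1721/2175 ≈ -0.79126)
425 + sqrt(-112 - 205)*M = 425 + sqrt(-112 - 205)*(-1721/2175) = 425 + sqrt(-317)*(-1721/2175) = 425 + (I*sqrt(317))*(-1721/2175) = 425 - 1721*I*sqrt(317)/2175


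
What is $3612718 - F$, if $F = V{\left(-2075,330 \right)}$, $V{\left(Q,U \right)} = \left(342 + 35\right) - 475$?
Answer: $3612816$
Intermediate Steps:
$V{\left(Q,U \right)} = -98$ ($V{\left(Q,U \right)} = 377 - 475 = -98$)
$F = -98$
$3612718 - F = 3612718 - -98 = 3612718 + 98 = 3612816$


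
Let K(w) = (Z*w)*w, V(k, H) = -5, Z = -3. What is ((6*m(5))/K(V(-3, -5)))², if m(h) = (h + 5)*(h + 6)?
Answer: 1936/25 ≈ 77.440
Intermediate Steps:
m(h) = (5 + h)*(6 + h)
K(w) = -3*w² (K(w) = (-3*w)*w = -3*w²)
((6*m(5))/K(V(-3, -5)))² = ((6*(30 + 5² + 11*5))/((-3*(-5)²)))² = ((6*(30 + 25 + 55))/((-3*25)))² = ((6*110)/(-75))² = (660*(-1/75))² = (-44/5)² = 1936/25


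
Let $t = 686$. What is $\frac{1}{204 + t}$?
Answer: $\frac{1}{890} \approx 0.0011236$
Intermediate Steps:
$\frac{1}{204 + t} = \frac{1}{204 + 686} = \frac{1}{890}$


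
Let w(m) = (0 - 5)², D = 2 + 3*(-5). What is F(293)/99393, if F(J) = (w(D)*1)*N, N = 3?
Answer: 25/33131 ≈ 0.00075458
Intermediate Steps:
D = -13 (D = 2 - 15 = -13)
w(m) = 25 (w(m) = (-5)² = 25)
F(J) = 75 (F(J) = (25*1)*3 = 25*3 = 75)
F(293)/99393 = 75/99393 = 75*(1/99393) = 25/33131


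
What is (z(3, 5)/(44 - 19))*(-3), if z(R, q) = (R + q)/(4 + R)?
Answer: -24/175 ≈ -0.13714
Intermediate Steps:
z(R, q) = (R + q)/(4 + R)
(z(3, 5)/(44 - 19))*(-3) = (((3 + 5)/(4 + 3))/(44 - 19))*(-3) = ((8/7)/25)*(-3) = (((1/7)*8)/25)*(-3) = ((1/25)*(8/7))*(-3) = (8/175)*(-3) = -24/175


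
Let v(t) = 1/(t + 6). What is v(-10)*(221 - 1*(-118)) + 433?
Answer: 1393/4 ≈ 348.25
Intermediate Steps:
v(t) = 1/(6 + t)
v(-10)*(221 - 1*(-118)) + 433 = (221 - 1*(-118))/(6 - 10) + 433 = (221 + 118)/(-4) + 433 = -¼*339 + 433 = -339/4 + 433 = 1393/4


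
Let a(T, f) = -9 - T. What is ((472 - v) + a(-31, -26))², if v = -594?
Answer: 1183744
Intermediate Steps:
((472 - v) + a(-31, -26))² = ((472 - 1*(-594)) + (-9 - 1*(-31)))² = ((472 + 594) + (-9 + 31))² = (1066 + 22)² = 1088² = 1183744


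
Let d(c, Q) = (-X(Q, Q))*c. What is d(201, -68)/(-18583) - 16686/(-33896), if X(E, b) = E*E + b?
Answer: 15675270657/314944684 ≈ 49.771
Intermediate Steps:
X(E, b) = b + E**2 (X(E, b) = E**2 + b = b + E**2)
d(c, Q) = c*(-Q - Q**2) (d(c, Q) = (-(Q + Q**2))*c = (-Q - Q**2)*c = c*(-Q - Q**2))
d(201, -68)/(-18583) - 16686/(-33896) = -1*(-68)*201*(1 - 68)/(-18583) - 16686/(-33896) = -1*(-68)*201*(-67)*(-1/18583) - 16686*(-1/33896) = -915756*(-1/18583) + 8343/16948 = 915756/18583 + 8343/16948 = 15675270657/314944684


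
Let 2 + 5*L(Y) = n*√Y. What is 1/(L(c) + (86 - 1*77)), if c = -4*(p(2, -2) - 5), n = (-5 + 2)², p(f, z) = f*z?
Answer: 5/97 ≈ 0.051546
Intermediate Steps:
n = 9 (n = (-3)² = 9)
c = 36 (c = -4*(2*(-2) - 5) = -4*(-4 - 5) = -4*(-9) = 36)
L(Y) = -⅖ + 9*√Y/5 (L(Y) = -⅖ + (9*√Y)/5 = -⅖ + 9*√Y/5)
1/(L(c) + (86 - 1*77)) = 1/((-⅖ + 9*√36/5) + (86 - 1*77)) = 1/((-⅖ + (9/5)*6) + (86 - 77)) = 1/((-⅖ + 54/5) + 9) = 1/(52/5 + 9) = 1/(97/5) = 5/97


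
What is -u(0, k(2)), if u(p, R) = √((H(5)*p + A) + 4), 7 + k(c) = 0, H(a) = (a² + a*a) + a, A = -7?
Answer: -I*√3 ≈ -1.732*I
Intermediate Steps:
H(a) = a + 2*a² (H(a) = (a² + a²) + a = 2*a² + a = a + 2*a²)
k(c) = -7 (k(c) = -7 + 0 = -7)
u(p, R) = √(-3 + 55*p) (u(p, R) = √(((5*(1 + 2*5))*p - 7) + 4) = √(((5*(1 + 10))*p - 7) + 4) = √(((5*11)*p - 7) + 4) = √((55*p - 7) + 4) = √((-7 + 55*p) + 4) = √(-3 + 55*p))
-u(0, k(2)) = -√(-3 + 55*0) = -√(-3 + 0) = -√(-3) = -I*√3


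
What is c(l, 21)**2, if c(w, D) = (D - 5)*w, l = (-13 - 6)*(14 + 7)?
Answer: 40755456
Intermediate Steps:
l = -399 (l = -19*21 = -399)
c(w, D) = w*(-5 + D) (c(w, D) = (-5 + D)*w = w*(-5 + D))
c(l, 21)**2 = (-399*(-5 + 21))**2 = (-399*16)**2 = (-6384)**2 = 40755456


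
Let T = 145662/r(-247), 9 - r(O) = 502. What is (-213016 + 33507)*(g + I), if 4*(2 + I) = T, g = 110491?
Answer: -19543023302407/986 ≈ -1.9821e+10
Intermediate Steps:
r(O) = -493 (r(O) = 9 - 1*502 = 9 - 502 = -493)
T = -145662/493 (T = 145662/(-493) = 145662*(-1/493) = -145662/493 ≈ -295.46)
I = -74803/986 (I = -2 + (1/4)*(-145662/493) = -2 - 72831/986 = -74803/986 ≈ -75.865)
(-213016 + 33507)*(g + I) = (-213016 + 33507)*(110491 - 74803/986) = -179509*108869323/986 = -19543023302407/986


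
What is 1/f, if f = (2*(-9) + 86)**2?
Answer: 1/4624 ≈ 0.00021626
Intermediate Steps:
f = 4624 (f = (-18 + 86)**2 = 68**2 = 4624)
1/f = 1/4624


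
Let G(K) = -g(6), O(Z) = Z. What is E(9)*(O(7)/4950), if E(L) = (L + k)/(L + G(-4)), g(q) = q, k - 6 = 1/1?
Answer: 56/7425 ≈ 0.0075421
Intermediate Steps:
k = 7 (k = 6 + 1/1 = 6 + 1 = 7)
G(K) = -6 (G(K) = -1*6 = -6)
E(L) = (7 + L)/(-6 + L) (E(L) = (L + 7)/(L - 6) = (7 + L)/(-6 + L))
E(9)*(O(7)/4950) = ((7 + 9)/(-6 + 9))*(7/4950) = (16/3)*(7*(1/4950)) = ((1/3)*16)*(7/4950) = (16/3)*(7/4950) = 56/7425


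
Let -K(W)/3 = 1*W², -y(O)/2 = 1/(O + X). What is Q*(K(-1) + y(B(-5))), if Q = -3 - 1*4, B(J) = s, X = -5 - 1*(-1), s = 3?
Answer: 7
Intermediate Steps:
X = -4 (X = -5 + 1 = -4)
B(J) = 3
Q = -7 (Q = -3 - 4 = -7)
y(O) = -2/(-4 + O) (y(O) = -2/(O - 4) = -2/(-4 + O))
K(W) = -3*W²
Q*(K(-1) + y(B(-5))) = -7*(-3*(-1)² - 2/(-4 + 3)) = -7*(-3*1 - 2/(-1)) = -7*(-3 - 2*(-1)) = -7*(-3 + 2) = -7*(-1) = 7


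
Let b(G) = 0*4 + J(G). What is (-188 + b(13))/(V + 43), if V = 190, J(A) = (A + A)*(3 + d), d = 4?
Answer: -6/233 ≈ -0.025751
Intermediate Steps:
J(A) = 14*A (J(A) = (A + A)*(3 + 4) = (2*A)*7 = 14*A)
b(G) = 14*G (b(G) = 0*4 + 14*G = 0 + 14*G = 14*G)
(-188 + b(13))/(V + 43) = (-188 + 14*13)/(190 + 43) = (-188 + 182)/233 = (1/233)*(-6) = -6/233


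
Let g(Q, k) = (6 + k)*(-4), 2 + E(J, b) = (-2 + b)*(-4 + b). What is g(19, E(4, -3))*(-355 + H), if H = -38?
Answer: 61308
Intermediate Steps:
E(J, b) = -2 + (-4 + b)*(-2 + b) (E(J, b) = -2 + (-2 + b)*(-4 + b) = -2 + (-4 + b)*(-2 + b))
g(Q, k) = -24 - 4*k
g(19, E(4, -3))*(-355 + H) = (-24 - 4*(6 + (-3)² - 6*(-3)))*(-355 - 38) = (-24 - 4*(6 + 9 + 18))*(-393) = (-24 - 4*33)*(-393) = (-24 - 132)*(-393) = -156*(-393) = 61308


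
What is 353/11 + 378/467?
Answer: 169009/5137 ≈ 32.900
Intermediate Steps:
353/11 + 378/467 = 169009/5137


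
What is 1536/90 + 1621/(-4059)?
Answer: 338263/20295 ≈ 16.667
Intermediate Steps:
1536/90 + 1621/(-4059) = 1536*(1/90) + 1621*(-1/4059) = 256/15 - 1621/4059 = 338263/20295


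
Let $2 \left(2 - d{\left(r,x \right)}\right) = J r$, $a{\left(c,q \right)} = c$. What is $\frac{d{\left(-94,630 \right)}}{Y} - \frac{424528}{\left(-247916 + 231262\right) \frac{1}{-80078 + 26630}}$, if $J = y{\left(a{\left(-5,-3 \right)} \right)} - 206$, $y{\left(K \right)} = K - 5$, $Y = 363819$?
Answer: $- \frac{4127558026911818}{3029520813} \approx -1.3624 \cdot 10^{6}$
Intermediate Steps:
$y{\left(K \right)} = -5 + K$ ($y{\left(K \right)} = K - 5 = -5 + K$)
$J = -216$ ($J = \left(-5 - 5\right) - 206 = -10 - 206 = -216$)
$d{\left(r,x \right)} = 2 + 108 r$ ($d{\left(r,x \right)} = 2 - \frac{\left(-216\right) r}{2} = 2 + 108 r$)
$\frac{d{\left(-94,630 \right)}}{Y} - \frac{424528}{\left(-247916 + 231262\right) \frac{1}{-80078 + 26630}} = \frac{2 + 108 \left(-94\right)}{363819} - \frac{424528}{\left(-247916 + 231262\right) \frac{1}{-80078 + 26630}} = \left(2 - 10152\right) \frac{1}{363819} - \frac{424528}{\left(-16654\right) \frac{1}{-53448}} = \left(-10150\right) \frac{1}{363819} - \frac{424528}{\left(-16654\right) \left(- \frac{1}{53448}\right)} = - \frac{10150}{363819} - \frac{424528}{\frac{8327}{26724}} = - \frac{10150}{363819} - \frac{11345086272}{8327} = - \frac{4127558026911818}{3029520813}$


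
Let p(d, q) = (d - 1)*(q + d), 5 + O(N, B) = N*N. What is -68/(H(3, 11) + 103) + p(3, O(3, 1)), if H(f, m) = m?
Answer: 764/57 ≈ 13.404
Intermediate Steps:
O(N, B) = -5 + N² (O(N, B) = -5 + N*N = -5 + N²)
p(d, q) = (-1 + d)*(d + q)
-68/(H(3, 11) + 103) + p(3, O(3, 1)) = -68/(11 + 103) + (3² - 1*3 - (-5 + 3²) + 3*(-5 + 3²)) = -68/114 + (9 - 3 - (-5 + 9) + 3*(-5 + 9)) = (1/114)*(-68) + (9 - 3 - 1*4 + 3*4) = -34/57 + (9 - 3 - 4 + 12) = -34/57 + 14 = 764/57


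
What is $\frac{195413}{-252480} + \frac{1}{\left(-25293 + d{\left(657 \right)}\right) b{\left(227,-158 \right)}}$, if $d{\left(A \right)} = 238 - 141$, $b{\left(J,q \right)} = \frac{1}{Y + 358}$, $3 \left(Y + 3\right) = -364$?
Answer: $- \frac{415218509}{530123840} \approx -0.78325$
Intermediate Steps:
$Y = - \frac{373}{3}$ ($Y = -3 + \frac{1}{3} \left(-364\right) = -3 - \frac{364}{3} = - \frac{373}{3} \approx -124.33$)
$b{\left(J,q \right)} = \frac{3}{701}$ ($b{\left(J,q \right)} = \frac{1}{- \frac{373}{3} + 358} = \frac{1}{\frac{701}{3}} = \frac{3}{701}$)
$d{\left(A \right)} = 97$ ($d{\left(A \right)} = 238 - 141 = 97$)
$\frac{195413}{-252480} + \frac{1}{\left(-25293 + d{\left(657 \right)}\right) b{\left(227,-158 \right)}} = \frac{195413}{-252480} + \frac{1}{\left(-25293 + 97\right) \frac{3}{701}} = 195413 \left(- \frac{1}{252480}\right) + \frac{1}{-25196} \cdot \frac{701}{3} = - \frac{195413}{252480} - \frac{701}{75588} = - \frac{415218509}{530123840}$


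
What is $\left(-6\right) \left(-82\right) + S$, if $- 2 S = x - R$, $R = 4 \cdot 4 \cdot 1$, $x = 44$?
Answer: $478$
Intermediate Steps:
$R = 16$ ($R = 16 \cdot 1 = 16$)
$S = -14$ ($S = - \frac{44 - 16}{2} = \left(- \frac{1}{2}\right) 28 = -14$)
$\left(-6\right) \left(-82\right) + S = \left(-6\right) \left(-82\right) - 14 = 492 - 14 = 478$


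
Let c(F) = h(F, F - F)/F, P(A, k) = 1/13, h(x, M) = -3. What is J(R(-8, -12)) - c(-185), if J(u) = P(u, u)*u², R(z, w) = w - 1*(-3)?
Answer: 14946/2405 ≈ 6.2146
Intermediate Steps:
P(A, k) = 1/13
R(z, w) = 3 + w (R(z, w) = w + 3 = 3 + w)
c(F) = -3/F
J(u) = u²/13
J(R(-8, -12)) - c(-185) = (3 - 12)²/13 - (-3)/(-185) = (1/13)*(-9)² - (-3)*(-1)/185 = (1/13)*81 - 1*3/185 = 81/13 - 3/185 = 14946/2405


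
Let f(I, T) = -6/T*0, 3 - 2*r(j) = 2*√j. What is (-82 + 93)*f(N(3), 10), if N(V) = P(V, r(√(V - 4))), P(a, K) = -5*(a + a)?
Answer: 0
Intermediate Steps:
r(j) = 3/2 - √j
P(a, K) = -10*a
N(V) = -10*V
f(I, T) = 0
(-82 + 93)*f(N(3), 10) = (-82 + 93)*0 = 11*0 = 0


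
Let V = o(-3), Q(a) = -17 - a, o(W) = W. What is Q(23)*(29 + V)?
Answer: -1040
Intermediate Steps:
V = -3
Q(23)*(29 + V) = (-17 - 1*23)*(29 - 3) = (-17 - 23)*26 = -40*26 = -1040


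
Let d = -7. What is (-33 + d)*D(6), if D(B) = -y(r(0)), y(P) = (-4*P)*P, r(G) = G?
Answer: 0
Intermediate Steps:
y(P) = -4*P²
D(B) = 0 (D(B) = -(-4)*0² = -(-4)*0 = -1*0 = 0)
(-33 + d)*D(6) = (-33 - 7)*0 = -40*0 = 0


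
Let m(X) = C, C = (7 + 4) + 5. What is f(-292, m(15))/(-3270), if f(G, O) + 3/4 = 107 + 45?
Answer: -121/2616 ≈ -0.046254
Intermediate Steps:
C = 16 (C = 11 + 5 = 16)
m(X) = 16
f(G, O) = 605/4 (f(G, O) = -¾ + (107 + 45) = -¾ + 152 = 605/4)
f(-292, m(15))/(-3270) = (605/4)/(-3270) = (605/4)*(-1/3270) = -121/2616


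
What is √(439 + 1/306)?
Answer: √4567390/102 ≈ 20.952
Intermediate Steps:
√(439 + 1/306) = √(134335/306) = √4567390/102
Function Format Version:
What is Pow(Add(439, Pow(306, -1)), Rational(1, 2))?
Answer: Mul(Rational(1, 102), Pow(4567390, Rational(1, 2))) ≈ 20.952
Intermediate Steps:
Pow(Add(439, Pow(306, -1)), Rational(1, 2)) = Pow(Add(439, Rational(1, 306)), Rational(1, 2)) = Pow(Rational(134335, 306), Rational(1, 2)) = Mul(Rational(1, 102), Pow(4567390, Rational(1, 2)))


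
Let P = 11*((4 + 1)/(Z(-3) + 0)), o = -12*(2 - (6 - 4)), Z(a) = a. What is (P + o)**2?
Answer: 3025/9 ≈ 336.11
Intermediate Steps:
o = 0 (o = -12*(2 - 1*2) = -12*(2 - 2) = -12*0 = 0)
P = -55/3 (P = 11*((4 + 1)/(-3 + 0)) = 11*(5/(-3)) = 11*(5*(-1/3)) = 11*(-5/3) = -55/3 ≈ -18.333)
(P + o)**2 = (-55/3 + 0)**2 = (-55/3)**2 = 3025/9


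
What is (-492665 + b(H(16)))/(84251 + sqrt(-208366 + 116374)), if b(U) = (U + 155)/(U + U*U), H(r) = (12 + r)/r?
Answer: -290533423177/49688260951 + 6896854*I*sqrt(22998)/49688260951 ≈ -5.8471 + 0.02105*I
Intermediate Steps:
H(r) = (12 + r)/r
b(U) = (155 + U)/(U + U**2)
(-492665 + b(H(16)))/(84251 + sqrt(-208366 + 116374)) = (-492665 + (155 + (12 + 16)/16)/((((12 + 16)/16))*(1 + (12 + 16)/16)))/(84251 + sqrt(-208366 + 116374)) = (-492665 + (155 + (1/16)*28)/((((1/16)*28))*(1 + (1/16)*28)))/(84251 + sqrt(-91992)) = (-492665 + (155 + 7/4)/((7/4)*(1 + 7/4)))/(84251 + 2*I*sqrt(22998)) = (-492665 + (4/7)*(627/4)/(11/4))/(84251 + 2*I*sqrt(22998)) = (-492665 + (4/7)*(4/11)*(627/4))/(84251 + 2*I*sqrt(22998)) = (-492665 + 228/7)/(84251 + 2*I*sqrt(22998)) = -3448427/(7*(84251 + 2*I*sqrt(22998)))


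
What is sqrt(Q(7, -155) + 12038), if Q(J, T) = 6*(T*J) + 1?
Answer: sqrt(5529) ≈ 74.357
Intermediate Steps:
Q(J, T) = 1 + 6*J*T (Q(J, T) = 6*(J*T) + 1 = 6*J*T + 1 = 1 + 6*J*T)
sqrt(Q(7, -155) + 12038) = sqrt((1 + 6*7*(-155)) + 12038) = sqrt((1 - 6510) + 12038) = sqrt(-6509 + 12038) = sqrt(5529)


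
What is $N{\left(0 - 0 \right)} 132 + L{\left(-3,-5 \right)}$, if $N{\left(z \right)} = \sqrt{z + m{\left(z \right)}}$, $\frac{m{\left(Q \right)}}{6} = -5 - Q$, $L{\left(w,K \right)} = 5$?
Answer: $5 + 132 i \sqrt{30} \approx 5.0 + 722.99 i$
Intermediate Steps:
$m{\left(Q \right)} = -30 - 6 Q$ ($m{\left(Q \right)} = 6 \left(-5 - Q\right) = -30 - 6 Q$)
$N{\left(z \right)} = \sqrt{-30 - 5 z}$ ($N{\left(z \right)} = \sqrt{z - \left(30 + 6 z\right)} = \sqrt{-30 - 5 z}$)
$N{\left(0 - 0 \right)} 132 + L{\left(-3,-5 \right)} = \sqrt{-30 - 5 \left(0 - 0\right)} 132 + 5 = \sqrt{-30 - 5 \left(0 + 0\right)} 132 + 5 = \sqrt{-30 - 0} \cdot 132 + 5 = \sqrt{-30 + 0} \cdot 132 + 5 = \sqrt{-30} \cdot 132 + 5 = i \sqrt{30} \cdot 132 + 5 = 132 i \sqrt{30} + 5 = 5 + 132 i \sqrt{30}$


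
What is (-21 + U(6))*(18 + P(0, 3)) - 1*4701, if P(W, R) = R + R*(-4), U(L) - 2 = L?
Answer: -4818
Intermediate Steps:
U(L) = 2 + L
P(W, R) = -3*R (P(W, R) = R - 4*R = -3*R)
(-21 + U(6))*(18 + P(0, 3)) - 1*4701 = (-21 + (2 + 6))*(18 - 3*3) - 1*4701 = (-21 + 8)*(18 - 9) - 4701 = -13*9 - 4701 = -117 - 4701 = -4818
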